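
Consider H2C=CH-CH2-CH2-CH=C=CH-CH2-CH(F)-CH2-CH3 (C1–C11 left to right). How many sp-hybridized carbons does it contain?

1

C1: sp2
C2: sp2
C3: sp3
C4: sp3
C5: sp2
C6: sp ✓
C7: sp2
C8: sp3
C9: sp3
C10: sp3
C11: sp3
C6 → 1 sp carbon.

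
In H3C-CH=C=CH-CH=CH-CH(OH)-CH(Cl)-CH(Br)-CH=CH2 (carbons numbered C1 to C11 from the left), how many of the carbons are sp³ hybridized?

4

C1: sp3 ✓
C2: sp2
C3: sp
C4: sp2
C5: sp2
C6: sp2
C7: sp3 ✓
C8: sp3 ✓
C9: sp3 ✓
C10: sp2
C11: sp2
C1, C7, C8, C9 → 4 sp3 carbons.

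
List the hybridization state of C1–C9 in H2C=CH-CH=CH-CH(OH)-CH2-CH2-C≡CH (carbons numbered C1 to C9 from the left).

C1 (3 σ bonds, plus one π bond) has steric number 3: sp2.
C2 is sp2: 3 σ bonds, plus one π bond, 3 electron-density regions.
C3 has 3 σ bonds, plus one π bond: steric number 3 → sp2.
C4 carries 3 σ bonds, plus one π bond, giving a steric number of 3, so it is sp2.
C5 carries 4 σ bonds, giving a steric number of 4, so it is sp3.
C6 — 4 σ bonds. Steric number 4, so sp3.
C7 has 4 σ bonds: steric number 4 → sp3.
C8: 2 σ bonds, plus two π bonds — 2 electron domains, sp.
C9: 2 σ bonds, plus two π bonds; 2 regions of electron density → sp.

C1 sp2, C2 sp2, C3 sp2, C4 sp2, C5 sp3, C6 sp3, C7 sp3, C8 sp, C9 sp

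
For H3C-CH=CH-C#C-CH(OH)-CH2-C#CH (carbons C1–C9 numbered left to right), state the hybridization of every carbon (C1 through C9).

C1 sp3, C2 sp2, C3 sp2, C4 sp, C5 sp, C6 sp3, C7 sp3, C8 sp, C9 sp

C1 is sp3: 4 σ bonds, 4 electron-density regions.
C2 carries 3 σ bonds, plus one π bond, giving a steric number of 3, so it is sp2.
C3: 3 σ bonds, plus one π bond — 3 electron domains, sp2.
C4: 2 σ bonds, plus two π bonds; 2 regions of electron density → sp.
C5 has 2 σ bonds, plus two π bonds: steric number 2 → sp.
C6 carries 4 σ bonds, giving a steric number of 4, so it is sp3.
C7: 4 σ bonds; 4 regions of electron density → sp3.
C8: 2 σ bonds, plus two π bonds — 2 electron domains, sp.
C9 is sp: 2 σ bonds, plus two π bonds, 2 electron-density regions.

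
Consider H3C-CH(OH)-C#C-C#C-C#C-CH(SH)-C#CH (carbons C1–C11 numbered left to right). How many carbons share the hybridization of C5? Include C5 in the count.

C5 is sp (two π bonds).
C1: sp3
C2: sp3
C3: sp ✓
C4: sp ✓
C5: sp ✓
C6: sp ✓
C7: sp ✓
C8: sp ✓
C9: sp3
C10: sp ✓
C11: sp ✓
8 carbons are sp.

8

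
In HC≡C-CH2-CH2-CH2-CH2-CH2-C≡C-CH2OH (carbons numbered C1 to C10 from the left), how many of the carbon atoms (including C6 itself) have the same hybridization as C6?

6

C6 is sp3 (only σ bonds).
C1: sp
C2: sp
C3: sp3 ✓
C4: sp3 ✓
C5: sp3 ✓
C6: sp3 ✓
C7: sp3 ✓
C8: sp
C9: sp
C10: sp3 ✓
6 carbons are sp3.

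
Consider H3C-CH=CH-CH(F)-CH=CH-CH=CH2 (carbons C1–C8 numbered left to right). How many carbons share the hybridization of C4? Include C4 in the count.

2

C4 is sp3 (only σ bonds).
C1: sp3 ✓
C2: sp2
C3: sp2
C4: sp3 ✓
C5: sp2
C6: sp2
C7: sp2
C8: sp2
2 carbons are sp3.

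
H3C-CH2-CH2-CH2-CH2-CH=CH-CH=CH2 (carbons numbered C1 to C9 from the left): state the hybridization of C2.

C2 has 4 σ bonds: steric number 4 → sp3.

sp^3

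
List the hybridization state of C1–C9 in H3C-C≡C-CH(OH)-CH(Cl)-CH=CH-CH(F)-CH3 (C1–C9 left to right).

C1 has 4 σ bonds: steric number 4 → sp3.
C2 has 2 σ bonds, plus two π bonds: steric number 2 → sp.
C3 has 2 σ bonds, plus two π bonds: steric number 2 → sp.
C4 is sp3: 4 σ bonds, 4 electron-density regions.
C5 — 4 σ bonds. Steric number 4, so sp3.
C6 (3 σ bonds, plus one π bond) has steric number 3: sp2.
C7 has 3 σ bonds, plus one π bond: steric number 3 → sp2.
C8 — 4 σ bonds. Steric number 4, so sp3.
C9: 4 σ bonds — 4 electron domains, sp3.

C1 sp3, C2 sp, C3 sp, C4 sp3, C5 sp3, C6 sp2, C7 sp2, C8 sp3, C9 sp3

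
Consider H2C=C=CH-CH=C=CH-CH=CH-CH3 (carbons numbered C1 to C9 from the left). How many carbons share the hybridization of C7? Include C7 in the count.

C7 is sp2 (one π bond).
C1: sp2 ✓
C2: sp
C3: sp2 ✓
C4: sp2 ✓
C5: sp
C6: sp2 ✓
C7: sp2 ✓
C8: sp2 ✓
C9: sp3
6 carbons are sp2.

6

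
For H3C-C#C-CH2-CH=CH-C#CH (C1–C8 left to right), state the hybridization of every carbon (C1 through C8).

C1 sp3, C2 sp, C3 sp, C4 sp3, C5 sp2, C6 sp2, C7 sp, C8 sp

C1 is sp3: 4 σ bonds, 4 electron-density regions.
C2: 2 σ bonds, plus two π bonds; 2 regions of electron density → sp.
C3 carries 2 σ bonds, plus two π bonds, giving a steric number of 2, so it is sp.
C4 carries 4 σ bonds, giving a steric number of 4, so it is sp3.
C5 (3 σ bonds, plus one π bond) has steric number 3: sp2.
C6: 3 σ bonds, plus one π bond; 3 regions of electron density → sp2.
C7 — 2 σ bonds, plus two π bonds. Steric number 2, so sp.
C8: 2 σ bonds, plus two π bonds — 2 electron domains, sp.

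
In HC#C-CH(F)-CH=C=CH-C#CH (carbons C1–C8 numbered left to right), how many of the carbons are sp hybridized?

5

C1: sp ✓
C2: sp ✓
C3: sp3
C4: sp2
C5: sp ✓
C6: sp2
C7: sp ✓
C8: sp ✓
C1, C2, C5, C7, C8 → 5 sp carbons.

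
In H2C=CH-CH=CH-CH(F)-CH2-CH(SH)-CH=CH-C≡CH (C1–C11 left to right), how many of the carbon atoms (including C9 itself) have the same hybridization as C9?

C9 is sp2 (one π bond).
C1: sp2 ✓
C2: sp2 ✓
C3: sp2 ✓
C4: sp2 ✓
C5: sp3
C6: sp3
C7: sp3
C8: sp2 ✓
C9: sp2 ✓
C10: sp
C11: sp
6 carbons are sp2.

6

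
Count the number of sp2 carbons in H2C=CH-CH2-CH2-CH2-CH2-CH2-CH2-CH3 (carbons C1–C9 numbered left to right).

2

C1: sp2 ✓
C2: sp2 ✓
C3: sp3
C4: sp3
C5: sp3
C6: sp3
C7: sp3
C8: sp3
C9: sp3
C1, C2 → 2 sp2 carbons.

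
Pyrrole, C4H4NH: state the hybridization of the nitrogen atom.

N has three σ bonds; its lone pair occupies the p orbital and is part of the aromatic π system, so N is sp2 (not the sp3 a naive steric count of 4 would give).

sp²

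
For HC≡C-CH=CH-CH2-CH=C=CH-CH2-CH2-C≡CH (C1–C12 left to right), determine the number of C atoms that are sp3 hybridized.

3

C1: sp
C2: sp
C3: sp2
C4: sp2
C5: sp3 ✓
C6: sp2
C7: sp
C8: sp2
C9: sp3 ✓
C10: sp3 ✓
C11: sp
C12: sp
C5, C9, C10 → 3 sp3 carbons.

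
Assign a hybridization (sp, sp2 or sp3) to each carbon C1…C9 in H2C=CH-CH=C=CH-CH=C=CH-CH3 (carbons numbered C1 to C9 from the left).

C1 sp2, C2 sp2, C3 sp2, C4 sp, C5 sp2, C6 sp2, C7 sp, C8 sp2, C9 sp3

C1 is sp2: 3 σ bonds, plus one π bond, 3 electron-density regions.
C2 is sp2: 3 σ bonds, plus one π bond, 3 electron-density regions.
C3 carries 3 σ bonds, plus one π bond, giving a steric number of 3, so it is sp2.
C4: 2 σ bonds, plus two π bonds — 2 electron domains, sp.
C5: 3 σ bonds, plus one π bond; 3 regions of electron density → sp2.
C6 (3 σ bonds, plus one π bond) has steric number 3: sp2.
C7 is sp: 2 σ bonds, plus two π bonds, 2 electron-density regions.
C8 — 3 σ bonds, plus one π bond. Steric number 3, so sp2.
C9 (4 σ bonds) has steric number 4: sp3.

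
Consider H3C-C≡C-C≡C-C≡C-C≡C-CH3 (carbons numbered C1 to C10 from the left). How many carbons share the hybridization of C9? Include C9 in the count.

C9 is sp (two π bonds).
C1: sp3
C2: sp ✓
C3: sp ✓
C4: sp ✓
C5: sp ✓
C6: sp ✓
C7: sp ✓
C8: sp ✓
C9: sp ✓
C10: sp3
8 carbons are sp.

8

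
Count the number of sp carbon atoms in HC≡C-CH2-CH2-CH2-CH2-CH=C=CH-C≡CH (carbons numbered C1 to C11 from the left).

C1: sp ✓
C2: sp ✓
C3: sp3
C4: sp3
C5: sp3
C6: sp3
C7: sp2
C8: sp ✓
C9: sp2
C10: sp ✓
C11: sp ✓
C1, C2, C8, C10, C11 → 5 sp carbons.

5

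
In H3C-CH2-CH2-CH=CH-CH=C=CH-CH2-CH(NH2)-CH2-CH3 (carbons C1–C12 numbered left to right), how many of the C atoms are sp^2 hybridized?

4

C1: sp3
C2: sp3
C3: sp3
C4: sp2 ✓
C5: sp2 ✓
C6: sp2 ✓
C7: sp
C8: sp2 ✓
C9: sp3
C10: sp3
C11: sp3
C12: sp3
C4, C5, C6, C8 → 4 sp2 carbons.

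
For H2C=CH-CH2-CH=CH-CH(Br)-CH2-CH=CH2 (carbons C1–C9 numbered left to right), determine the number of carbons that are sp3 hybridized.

C1: sp2
C2: sp2
C3: sp3 ✓
C4: sp2
C5: sp2
C6: sp3 ✓
C7: sp3 ✓
C8: sp2
C9: sp2
C3, C6, C7 → 3 sp3 carbons.

3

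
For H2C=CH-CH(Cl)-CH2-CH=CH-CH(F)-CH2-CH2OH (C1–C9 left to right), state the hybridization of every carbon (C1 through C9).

C1 — 3 σ bonds, plus one π bond. Steric number 3, so sp2.
C2 — 3 σ bonds, plus one π bond. Steric number 3, so sp2.
C3: 4 σ bonds — 4 electron domains, sp3.
C4 (4 σ bonds) has steric number 4: sp3.
C5 has 3 σ bonds, plus one π bond: steric number 3 → sp2.
C6 carries 3 σ bonds, plus one π bond, giving a steric number of 3, so it is sp2.
C7 has 4 σ bonds: steric number 4 → sp3.
C8 — 4 σ bonds. Steric number 4, so sp3.
C9 carries 4 σ bonds, giving a steric number of 4, so it is sp3.

C1 sp2, C2 sp2, C3 sp3, C4 sp3, C5 sp2, C6 sp2, C7 sp3, C8 sp3, C9 sp3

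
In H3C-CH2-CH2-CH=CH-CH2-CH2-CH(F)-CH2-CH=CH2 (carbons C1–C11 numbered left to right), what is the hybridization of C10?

sp2

C10 carries 3 σ bonds, plus one π bond, giving a steric number of 3, so it is sp2.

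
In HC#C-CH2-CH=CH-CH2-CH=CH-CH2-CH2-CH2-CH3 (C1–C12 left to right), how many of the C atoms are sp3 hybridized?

C1: sp
C2: sp
C3: sp3 ✓
C4: sp2
C5: sp2
C6: sp3 ✓
C7: sp2
C8: sp2
C9: sp3 ✓
C10: sp3 ✓
C11: sp3 ✓
C12: sp3 ✓
C3, C6, C9, C10, C11, C12 → 6 sp3 carbons.

6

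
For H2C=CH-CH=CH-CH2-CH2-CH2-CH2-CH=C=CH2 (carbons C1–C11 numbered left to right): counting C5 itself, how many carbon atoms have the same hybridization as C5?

C5 is sp3 (only σ bonds).
C1: sp2
C2: sp2
C3: sp2
C4: sp2
C5: sp3 ✓
C6: sp3 ✓
C7: sp3 ✓
C8: sp3 ✓
C9: sp2
C10: sp
C11: sp2
4 carbons are sp3.

4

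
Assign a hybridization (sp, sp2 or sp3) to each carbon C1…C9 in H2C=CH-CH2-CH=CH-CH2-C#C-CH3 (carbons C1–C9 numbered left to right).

C1 is sp2: 3 σ bonds, plus one π bond, 3 electron-density regions.
C2 has 3 σ bonds, plus one π bond: steric number 3 → sp2.
C3 carries 4 σ bonds, giving a steric number of 4, so it is sp3.
C4 (3 σ bonds, plus one π bond) has steric number 3: sp2.
C5 carries 3 σ bonds, plus one π bond, giving a steric number of 3, so it is sp2.
C6: 4 σ bonds — 4 electron domains, sp3.
C7 (2 σ bonds, plus two π bonds) has steric number 2: sp.
C8: 2 σ bonds, plus two π bonds; 2 regions of electron density → sp.
C9: 4 σ bonds — 4 electron domains, sp3.

C1 sp2, C2 sp2, C3 sp3, C4 sp2, C5 sp2, C6 sp3, C7 sp, C8 sp, C9 sp3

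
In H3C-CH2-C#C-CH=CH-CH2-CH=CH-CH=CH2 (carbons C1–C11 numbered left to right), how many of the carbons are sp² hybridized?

C1: sp3
C2: sp3
C3: sp
C4: sp
C5: sp2 ✓
C6: sp2 ✓
C7: sp3
C8: sp2 ✓
C9: sp2 ✓
C10: sp2 ✓
C11: sp2 ✓
C5, C6, C8, C9, C10, C11 → 6 sp2 carbons.

6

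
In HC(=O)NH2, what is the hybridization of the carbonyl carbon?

sp^2

The carbonyl carbon is sp2: 3 σ bonds, plus one π bond, 3 electron-density regions.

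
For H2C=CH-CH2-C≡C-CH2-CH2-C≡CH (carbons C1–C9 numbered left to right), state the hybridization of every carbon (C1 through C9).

C1 sp2, C2 sp2, C3 sp3, C4 sp, C5 sp, C6 sp3, C7 sp3, C8 sp, C9 sp

C1: 3 σ bonds, plus one π bond — 3 electron domains, sp2.
C2: 3 σ bonds, plus one π bond — 3 electron domains, sp2.
C3 is sp3: 4 σ bonds, 4 electron-density regions.
C4 — 2 σ bonds, plus two π bonds. Steric number 2, so sp.
C5 — 2 σ bonds, plus two π bonds. Steric number 2, so sp.
C6 carries 4 σ bonds, giving a steric number of 4, so it is sp3.
C7: 4 σ bonds; 4 regions of electron density → sp3.
C8 carries 2 σ bonds, plus two π bonds, giving a steric number of 2, so it is sp.
C9 carries 2 σ bonds, plus two π bonds, giving a steric number of 2, so it is sp.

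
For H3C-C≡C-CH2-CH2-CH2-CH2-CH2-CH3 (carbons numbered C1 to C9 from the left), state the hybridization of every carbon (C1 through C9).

C1 carries 4 σ bonds, giving a steric number of 4, so it is sp3.
C2 — 2 σ bonds, plus two π bonds. Steric number 2, so sp.
C3: 2 σ bonds, plus two π bonds; 2 regions of electron density → sp.
C4 carries 4 σ bonds, giving a steric number of 4, so it is sp3.
C5 carries 4 σ bonds, giving a steric number of 4, so it is sp3.
C6 is sp3: 4 σ bonds, 4 electron-density regions.
C7: 4 σ bonds; 4 regions of electron density → sp3.
C8 has 4 σ bonds: steric number 4 → sp3.
C9 carries 4 σ bonds, giving a steric number of 4, so it is sp3.

C1 sp3, C2 sp, C3 sp, C4 sp3, C5 sp3, C6 sp3, C7 sp3, C8 sp3, C9 sp3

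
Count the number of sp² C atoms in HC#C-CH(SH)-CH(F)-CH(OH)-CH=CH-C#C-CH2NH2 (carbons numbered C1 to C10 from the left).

2

C1: sp
C2: sp
C3: sp3
C4: sp3
C5: sp3
C6: sp2 ✓
C7: sp2 ✓
C8: sp
C9: sp
C10: sp3
C6, C7 → 2 sp2 carbons.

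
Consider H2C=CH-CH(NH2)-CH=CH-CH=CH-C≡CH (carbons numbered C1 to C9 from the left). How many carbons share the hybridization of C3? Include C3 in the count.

C3 is sp3 (only σ bonds).
C1: sp2
C2: sp2
C3: sp3 ✓
C4: sp2
C5: sp2
C6: sp2
C7: sp2
C8: sp
C9: sp
1 carbon is sp3.

1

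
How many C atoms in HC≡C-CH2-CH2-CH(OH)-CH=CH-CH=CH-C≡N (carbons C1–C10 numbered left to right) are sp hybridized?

3

C1: sp ✓
C2: sp ✓
C3: sp3
C4: sp3
C5: sp3
C6: sp2
C7: sp2
C8: sp2
C9: sp2
C10: sp ✓
C1, C2, C10 → 3 sp carbons.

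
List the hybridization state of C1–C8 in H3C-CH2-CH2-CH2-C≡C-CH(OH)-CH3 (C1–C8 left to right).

C1 sp3, C2 sp3, C3 sp3, C4 sp3, C5 sp, C6 sp, C7 sp3, C8 sp3

C1 — 4 σ bonds. Steric number 4, so sp3.
C2: 4 σ bonds; 4 regions of electron density → sp3.
C3 is sp3: 4 σ bonds, 4 electron-density regions.
C4 is sp3: 4 σ bonds, 4 electron-density regions.
C5 is sp: 2 σ bonds, plus two π bonds, 2 electron-density regions.
C6 carries 2 σ bonds, plus two π bonds, giving a steric number of 2, so it is sp.
C7 carries 4 σ bonds, giving a steric number of 4, so it is sp3.
C8: 4 σ bonds; 4 regions of electron density → sp3.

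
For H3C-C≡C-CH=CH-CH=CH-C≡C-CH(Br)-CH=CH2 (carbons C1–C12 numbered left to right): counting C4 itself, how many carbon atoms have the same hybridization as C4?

6

C4 is sp2 (one π bond).
C1: sp3
C2: sp
C3: sp
C4: sp2 ✓
C5: sp2 ✓
C6: sp2 ✓
C7: sp2 ✓
C8: sp
C9: sp
C10: sp3
C11: sp2 ✓
C12: sp2 ✓
6 carbons are sp2.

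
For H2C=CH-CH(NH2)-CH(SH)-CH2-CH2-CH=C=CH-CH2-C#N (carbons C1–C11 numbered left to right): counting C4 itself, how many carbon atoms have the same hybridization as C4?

C4 is sp3 (only σ bonds).
C1: sp2
C2: sp2
C3: sp3 ✓
C4: sp3 ✓
C5: sp3 ✓
C6: sp3 ✓
C7: sp2
C8: sp
C9: sp2
C10: sp3 ✓
C11: sp
5 carbons are sp3.

5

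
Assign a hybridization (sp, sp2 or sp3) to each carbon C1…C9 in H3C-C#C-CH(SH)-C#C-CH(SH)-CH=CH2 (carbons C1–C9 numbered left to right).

C1 (4 σ bonds) has steric number 4: sp3.
C2 has 2 σ bonds, plus two π bonds: steric number 2 → sp.
C3 — 2 σ bonds, plus two π bonds. Steric number 2, so sp.
C4: 4 σ bonds; 4 regions of electron density → sp3.
C5 has 2 σ bonds, plus two π bonds: steric number 2 → sp.
C6 has 2 σ bonds, plus two π bonds: steric number 2 → sp.
C7 (4 σ bonds) has steric number 4: sp3.
C8 (3 σ bonds, plus one π bond) has steric number 3: sp2.
C9 has 3 σ bonds, plus one π bond: steric number 3 → sp2.

C1 sp3, C2 sp, C3 sp, C4 sp3, C5 sp, C6 sp, C7 sp3, C8 sp2, C9 sp2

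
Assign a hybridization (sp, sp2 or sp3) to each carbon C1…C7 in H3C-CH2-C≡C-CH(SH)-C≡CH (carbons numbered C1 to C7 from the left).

C1 sp3, C2 sp3, C3 sp, C4 sp, C5 sp3, C6 sp, C7 sp

C1 has 4 σ bonds: steric number 4 → sp3.
C2 has 4 σ bonds: steric number 4 → sp3.
C3 (2 σ bonds, plus two π bonds) has steric number 2: sp.
C4: 2 σ bonds, plus two π bonds — 2 electron domains, sp.
C5 — 4 σ bonds. Steric number 4, so sp3.
C6: 2 σ bonds, plus two π bonds — 2 electron domains, sp.
C7 carries 2 σ bonds, plus two π bonds, giving a steric number of 2, so it is sp.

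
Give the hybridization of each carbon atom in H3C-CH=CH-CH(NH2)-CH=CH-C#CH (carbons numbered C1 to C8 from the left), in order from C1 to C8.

C1 is sp3: 4 σ bonds, 4 electron-density regions.
C2 — 3 σ bonds, plus one π bond. Steric number 3, so sp2.
C3 has 3 σ bonds, plus one π bond: steric number 3 → sp2.
C4 — 4 σ bonds. Steric number 4, so sp3.
C5 — 3 σ bonds, plus one π bond. Steric number 3, so sp2.
C6 is sp2: 3 σ bonds, plus one π bond, 3 electron-density regions.
C7 (2 σ bonds, plus two π bonds) has steric number 2: sp.
C8: 2 σ bonds, plus two π bonds; 2 regions of electron density → sp.

C1 sp3, C2 sp2, C3 sp2, C4 sp3, C5 sp2, C6 sp2, C7 sp, C8 sp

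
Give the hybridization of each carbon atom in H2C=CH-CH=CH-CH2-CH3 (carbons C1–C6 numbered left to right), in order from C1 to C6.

C1 (3 σ bonds, plus one π bond) has steric number 3: sp2.
C2 carries 3 σ bonds, plus one π bond, giving a steric number of 3, so it is sp2.
C3 — 3 σ bonds, plus one π bond. Steric number 3, so sp2.
C4 — 3 σ bonds, plus one π bond. Steric number 3, so sp2.
C5 carries 4 σ bonds, giving a steric number of 4, so it is sp3.
C6: 4 σ bonds; 4 regions of electron density → sp3.

C1 sp2, C2 sp2, C3 sp2, C4 sp2, C5 sp3, C6 sp3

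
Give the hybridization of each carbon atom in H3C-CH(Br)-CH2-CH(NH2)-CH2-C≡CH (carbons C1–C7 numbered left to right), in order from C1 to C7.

C1 sp3, C2 sp3, C3 sp3, C4 sp3, C5 sp3, C6 sp, C7 sp

C1 is sp3: 4 σ bonds, 4 electron-density regions.
C2 — 4 σ bonds. Steric number 4, so sp3.
C3 (4 σ bonds) has steric number 4: sp3.
C4 has 4 σ bonds: steric number 4 → sp3.
C5 is sp3: 4 σ bonds, 4 electron-density regions.
C6 (2 σ bonds, plus two π bonds) has steric number 2: sp.
C7: 2 σ bonds, plus two π bonds; 2 regions of electron density → sp.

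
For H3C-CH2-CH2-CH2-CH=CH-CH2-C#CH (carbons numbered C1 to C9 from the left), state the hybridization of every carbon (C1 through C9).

C1: 4 σ bonds — 4 electron domains, sp3.
C2 (4 σ bonds) has steric number 4: sp3.
C3 — 4 σ bonds. Steric number 4, so sp3.
C4 is sp3: 4 σ bonds, 4 electron-density regions.
C5 — 3 σ bonds, plus one π bond. Steric number 3, so sp2.
C6 has 3 σ bonds, plus one π bond: steric number 3 → sp2.
C7 (4 σ bonds) has steric number 4: sp3.
C8 carries 2 σ bonds, plus two π bonds, giving a steric number of 2, so it is sp.
C9: 2 σ bonds, plus two π bonds; 2 regions of electron density → sp.

C1 sp3, C2 sp3, C3 sp3, C4 sp3, C5 sp2, C6 sp2, C7 sp3, C8 sp, C9 sp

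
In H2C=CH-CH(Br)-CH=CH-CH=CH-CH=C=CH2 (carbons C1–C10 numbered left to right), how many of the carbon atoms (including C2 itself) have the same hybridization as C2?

C2 is sp2 (one π bond).
C1: sp2 ✓
C2: sp2 ✓
C3: sp3
C4: sp2 ✓
C5: sp2 ✓
C6: sp2 ✓
C7: sp2 ✓
C8: sp2 ✓
C9: sp
C10: sp2 ✓
8 carbons are sp2.

8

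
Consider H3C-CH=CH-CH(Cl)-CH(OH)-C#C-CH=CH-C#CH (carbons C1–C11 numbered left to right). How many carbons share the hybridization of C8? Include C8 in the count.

C8 is sp2 (one π bond).
C1: sp3
C2: sp2 ✓
C3: sp2 ✓
C4: sp3
C5: sp3
C6: sp
C7: sp
C8: sp2 ✓
C9: sp2 ✓
C10: sp
C11: sp
4 carbons are sp2.

4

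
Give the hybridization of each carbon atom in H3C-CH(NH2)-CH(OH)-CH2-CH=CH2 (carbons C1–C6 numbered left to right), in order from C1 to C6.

C1: 4 σ bonds; 4 regions of electron density → sp3.
C2: 4 σ bonds; 4 regions of electron density → sp3.
C3: 4 σ bonds — 4 electron domains, sp3.
C4: 4 σ bonds; 4 regions of electron density → sp3.
C5 (3 σ bonds, plus one π bond) has steric number 3: sp2.
C6 — 3 σ bonds, plus one π bond. Steric number 3, so sp2.

C1 sp3, C2 sp3, C3 sp3, C4 sp3, C5 sp2, C6 sp2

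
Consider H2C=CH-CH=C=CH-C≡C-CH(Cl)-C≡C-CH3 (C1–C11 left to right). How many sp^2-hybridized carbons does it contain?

4

C1: sp2 ✓
C2: sp2 ✓
C3: sp2 ✓
C4: sp
C5: sp2 ✓
C6: sp
C7: sp
C8: sp3
C9: sp
C10: sp
C11: sp3
C1, C2, C3, C5 → 4 sp2 carbons.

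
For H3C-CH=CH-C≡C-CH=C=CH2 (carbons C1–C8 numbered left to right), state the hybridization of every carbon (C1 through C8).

C1 is sp3: 4 σ bonds, 4 electron-density regions.
C2 carries 3 σ bonds, plus one π bond, giving a steric number of 3, so it is sp2.
C3 has 3 σ bonds, plus one π bond: steric number 3 → sp2.
C4 has 2 σ bonds, plus two π bonds: steric number 2 → sp.
C5 (2 σ bonds, plus two π bonds) has steric number 2: sp.
C6 has 3 σ bonds, plus one π bond: steric number 3 → sp2.
C7: 2 σ bonds, plus two π bonds — 2 electron domains, sp.
C8 carries 3 σ bonds, plus one π bond, giving a steric number of 3, so it is sp2.

C1 sp3, C2 sp2, C3 sp2, C4 sp, C5 sp, C6 sp2, C7 sp, C8 sp2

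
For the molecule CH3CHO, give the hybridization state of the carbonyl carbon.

The carbonyl carbon: 3 σ bonds, plus one π bond — 3 electron domains, sp2.

sp2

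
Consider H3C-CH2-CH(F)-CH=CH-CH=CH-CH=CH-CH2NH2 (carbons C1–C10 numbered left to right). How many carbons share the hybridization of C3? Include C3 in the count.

C3 is sp3 (only σ bonds).
C1: sp3 ✓
C2: sp3 ✓
C3: sp3 ✓
C4: sp2
C5: sp2
C6: sp2
C7: sp2
C8: sp2
C9: sp2
C10: sp3 ✓
4 carbons are sp3.

4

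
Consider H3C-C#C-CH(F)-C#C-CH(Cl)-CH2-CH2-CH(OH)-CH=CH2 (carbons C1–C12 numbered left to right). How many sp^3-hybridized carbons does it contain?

C1: sp3 ✓
C2: sp
C3: sp
C4: sp3 ✓
C5: sp
C6: sp
C7: sp3 ✓
C8: sp3 ✓
C9: sp3 ✓
C10: sp3 ✓
C11: sp2
C12: sp2
C1, C4, C7, C8, C9, C10 → 6 sp3 carbons.

6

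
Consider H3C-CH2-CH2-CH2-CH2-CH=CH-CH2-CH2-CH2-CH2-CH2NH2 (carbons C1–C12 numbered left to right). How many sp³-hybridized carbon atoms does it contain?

10

C1: sp3 ✓
C2: sp3 ✓
C3: sp3 ✓
C4: sp3 ✓
C5: sp3 ✓
C6: sp2
C7: sp2
C8: sp3 ✓
C9: sp3 ✓
C10: sp3 ✓
C11: sp3 ✓
C12: sp3 ✓
C1, C2, C3, C4, C5, C8, C9, C10, C11, C12 → 10 sp3 carbons.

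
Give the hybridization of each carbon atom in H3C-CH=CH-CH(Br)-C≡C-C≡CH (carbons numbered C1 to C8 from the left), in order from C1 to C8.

C1 sp3, C2 sp2, C3 sp2, C4 sp3, C5 sp, C6 sp, C7 sp, C8 sp

C1 has 4 σ bonds: steric number 4 → sp3.
C2: 3 σ bonds, plus one π bond — 3 electron domains, sp2.
C3 — 3 σ bonds, plus one π bond. Steric number 3, so sp2.
C4 (4 σ bonds) has steric number 4: sp3.
C5: 2 σ bonds, plus two π bonds; 2 regions of electron density → sp.
C6 is sp: 2 σ bonds, plus two π bonds, 2 electron-density regions.
C7: 2 σ bonds, plus two π bonds — 2 electron domains, sp.
C8 is sp: 2 σ bonds, plus two π bonds, 2 electron-density regions.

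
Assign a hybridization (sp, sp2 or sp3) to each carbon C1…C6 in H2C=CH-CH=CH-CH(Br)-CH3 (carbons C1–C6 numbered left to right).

C1 sp2, C2 sp2, C3 sp2, C4 sp2, C5 sp3, C6 sp3

C1: 3 σ bonds, plus one π bond; 3 regions of electron density → sp2.
C2: 3 σ bonds, plus one π bond — 3 electron domains, sp2.
C3 carries 3 σ bonds, plus one π bond, giving a steric number of 3, so it is sp2.
C4: 3 σ bonds, plus one π bond; 3 regions of electron density → sp2.
C5 carries 4 σ bonds, giving a steric number of 4, so it is sp3.
C6 — 4 σ bonds. Steric number 4, so sp3.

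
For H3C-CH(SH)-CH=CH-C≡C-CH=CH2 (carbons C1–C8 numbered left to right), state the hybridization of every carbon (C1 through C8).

C1 sp3, C2 sp3, C3 sp2, C4 sp2, C5 sp, C6 sp, C7 sp2, C8 sp2

C1: 4 σ bonds; 4 regions of electron density → sp3.
C2 is sp3: 4 σ bonds, 4 electron-density regions.
C3 is sp2: 3 σ bonds, plus one π bond, 3 electron-density regions.
C4: 3 σ bonds, plus one π bond — 3 electron domains, sp2.
C5 is sp: 2 σ bonds, plus two π bonds, 2 electron-density regions.
C6 (2 σ bonds, plus two π bonds) has steric number 2: sp.
C7 is sp2: 3 σ bonds, plus one π bond, 3 electron-density regions.
C8 has 3 σ bonds, plus one π bond: steric number 3 → sp2.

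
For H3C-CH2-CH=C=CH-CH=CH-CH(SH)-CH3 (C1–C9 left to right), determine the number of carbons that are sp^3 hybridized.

C1: sp3 ✓
C2: sp3 ✓
C3: sp2
C4: sp
C5: sp2
C6: sp2
C7: sp2
C8: sp3 ✓
C9: sp3 ✓
C1, C2, C8, C9 → 4 sp3 carbons.

4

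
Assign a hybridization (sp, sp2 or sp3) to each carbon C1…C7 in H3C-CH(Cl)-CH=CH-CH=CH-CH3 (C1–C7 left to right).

C1: 4 σ bonds — 4 electron domains, sp3.
C2 is sp3: 4 σ bonds, 4 electron-density regions.
C3 (3 σ bonds, plus one π bond) has steric number 3: sp2.
C4: 3 σ bonds, plus one π bond; 3 regions of electron density → sp2.
C5: 3 σ bonds, plus one π bond; 3 regions of electron density → sp2.
C6: 3 σ bonds, plus one π bond — 3 electron domains, sp2.
C7 — 4 σ bonds. Steric number 4, so sp3.

C1 sp3, C2 sp3, C3 sp2, C4 sp2, C5 sp2, C6 sp2, C7 sp3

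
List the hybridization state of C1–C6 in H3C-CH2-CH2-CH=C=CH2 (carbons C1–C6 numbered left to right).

C1: 4 σ bonds; 4 regions of electron density → sp3.
C2 (4 σ bonds) has steric number 4: sp3.
C3 (4 σ bonds) has steric number 4: sp3.
C4 (3 σ bonds, plus one π bond) has steric number 3: sp2.
C5 (2 σ bonds, plus two π bonds) has steric number 2: sp.
C6 is sp2: 3 σ bonds, plus one π bond, 3 electron-density regions.

C1 sp3, C2 sp3, C3 sp3, C4 sp2, C5 sp, C6 sp2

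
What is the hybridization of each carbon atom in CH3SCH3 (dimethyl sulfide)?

Each carbon atom carries 4 σ bonds, giving a steric number of 4, so it is sp3.

sp^3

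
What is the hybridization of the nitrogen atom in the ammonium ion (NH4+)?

sp³

Four σ bonds, no lone pair → sp3, tetrahedral.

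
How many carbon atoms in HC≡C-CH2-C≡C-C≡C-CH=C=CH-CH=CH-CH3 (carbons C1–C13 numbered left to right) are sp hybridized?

C1: sp ✓
C2: sp ✓
C3: sp3
C4: sp ✓
C5: sp ✓
C6: sp ✓
C7: sp ✓
C8: sp2
C9: sp ✓
C10: sp2
C11: sp2
C12: sp2
C13: sp3
C1, C2, C4, C5, C6, C7, C9 → 7 sp carbons.

7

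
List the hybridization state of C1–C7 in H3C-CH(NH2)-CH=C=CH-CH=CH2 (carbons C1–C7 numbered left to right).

C1: 4 σ bonds; 4 regions of electron density → sp3.
C2 — 4 σ bonds. Steric number 4, so sp3.
C3 — 3 σ bonds, plus one π bond. Steric number 3, so sp2.
C4: 2 σ bonds, plus two π bonds; 2 regions of electron density → sp.
C5: 3 σ bonds, plus one π bond; 3 regions of electron density → sp2.
C6 is sp2: 3 σ bonds, plus one π bond, 3 electron-density regions.
C7 — 3 σ bonds, plus one π bond. Steric number 3, so sp2.

C1 sp3, C2 sp3, C3 sp2, C4 sp, C5 sp2, C6 sp2, C7 sp2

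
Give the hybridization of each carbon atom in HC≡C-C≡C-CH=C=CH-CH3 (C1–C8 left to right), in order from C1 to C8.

C1: 2 σ bonds, plus two π bonds; 2 regions of electron density → sp.
C2 (2 σ bonds, plus two π bonds) has steric number 2: sp.
C3 has 2 σ bonds, plus two π bonds: steric number 2 → sp.
C4 (2 σ bonds, plus two π bonds) has steric number 2: sp.
C5 is sp2: 3 σ bonds, plus one π bond, 3 electron-density regions.
C6 — 2 σ bonds, plus two π bonds. Steric number 2, so sp.
C7 carries 3 σ bonds, plus one π bond, giving a steric number of 3, so it is sp2.
C8 is sp3: 4 σ bonds, 4 electron-density regions.

C1 sp, C2 sp, C3 sp, C4 sp, C5 sp2, C6 sp, C7 sp2, C8 sp3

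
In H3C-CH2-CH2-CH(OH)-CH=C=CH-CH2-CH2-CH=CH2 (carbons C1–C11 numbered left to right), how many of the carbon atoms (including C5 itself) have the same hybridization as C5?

4

C5 is sp2 (one π bond).
C1: sp3
C2: sp3
C3: sp3
C4: sp3
C5: sp2 ✓
C6: sp
C7: sp2 ✓
C8: sp3
C9: sp3
C10: sp2 ✓
C11: sp2 ✓
4 carbons are sp2.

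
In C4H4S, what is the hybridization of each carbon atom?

Each carbon atom (3 σ bonds, plus one π bond) has steric number 3: sp2.

sp2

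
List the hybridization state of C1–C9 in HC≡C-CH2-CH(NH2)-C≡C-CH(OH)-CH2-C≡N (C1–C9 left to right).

C1 sp, C2 sp, C3 sp3, C4 sp3, C5 sp, C6 sp, C7 sp3, C8 sp3, C9 sp

C1 has 2 σ bonds, plus two π bonds: steric number 2 → sp.
C2: 2 σ bonds, plus two π bonds; 2 regions of electron density → sp.
C3: 4 σ bonds — 4 electron domains, sp3.
C4 carries 4 σ bonds, giving a steric number of 4, so it is sp3.
C5: 2 σ bonds, plus two π bonds; 2 regions of electron density → sp.
C6 (2 σ bonds, plus two π bonds) has steric number 2: sp.
C7: 4 σ bonds — 4 electron domains, sp3.
C8 carries 4 σ bonds, giving a steric number of 4, so it is sp3.
C9 carries 2 σ bonds, plus two π bonds, giving a steric number of 2, so it is sp.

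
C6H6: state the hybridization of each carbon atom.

Every ring carbon has three σ bonds and contributes one p electron to the aromatic π system.

sp^2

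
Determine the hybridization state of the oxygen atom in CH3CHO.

sp^2

The oxygen atom carries 1 σ bond and 2 lone pairs, plus one π bond, giving a steric number of 3, so it is sp2.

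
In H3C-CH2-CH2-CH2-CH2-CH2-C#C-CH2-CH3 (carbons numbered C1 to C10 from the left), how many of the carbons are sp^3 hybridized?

8

C1: sp3 ✓
C2: sp3 ✓
C3: sp3 ✓
C4: sp3 ✓
C5: sp3 ✓
C6: sp3 ✓
C7: sp
C8: sp
C9: sp3 ✓
C10: sp3 ✓
C1, C2, C3, C4, C5, C6, C9, C10 → 8 sp3 carbons.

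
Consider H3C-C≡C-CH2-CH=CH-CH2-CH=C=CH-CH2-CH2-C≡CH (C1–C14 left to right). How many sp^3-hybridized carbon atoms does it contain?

5

C1: sp3 ✓
C2: sp
C3: sp
C4: sp3 ✓
C5: sp2
C6: sp2
C7: sp3 ✓
C8: sp2
C9: sp
C10: sp2
C11: sp3 ✓
C12: sp3 ✓
C13: sp
C14: sp
C1, C4, C7, C11, C12 → 5 sp3 carbons.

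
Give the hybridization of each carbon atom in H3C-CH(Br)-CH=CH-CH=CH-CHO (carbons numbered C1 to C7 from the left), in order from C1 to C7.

C1 sp3, C2 sp3, C3 sp2, C4 sp2, C5 sp2, C6 sp2, C7 sp2

C1: 4 σ bonds; 4 regions of electron density → sp3.
C2 is sp3: 4 σ bonds, 4 electron-density regions.
C3 has 3 σ bonds, plus one π bond: steric number 3 → sp2.
C4: 3 σ bonds, plus one π bond; 3 regions of electron density → sp2.
C5: 3 σ bonds, plus one π bond; 3 regions of electron density → sp2.
C6 — 3 σ bonds, plus one π bond. Steric number 3, so sp2.
C7 (3 σ bonds, plus one π bond) has steric number 3: sp2.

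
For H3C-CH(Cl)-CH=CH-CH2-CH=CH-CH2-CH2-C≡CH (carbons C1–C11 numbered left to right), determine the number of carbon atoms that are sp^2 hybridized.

C1: sp3
C2: sp3
C3: sp2 ✓
C4: sp2 ✓
C5: sp3
C6: sp2 ✓
C7: sp2 ✓
C8: sp3
C9: sp3
C10: sp
C11: sp
C3, C4, C6, C7 → 4 sp2 carbons.

4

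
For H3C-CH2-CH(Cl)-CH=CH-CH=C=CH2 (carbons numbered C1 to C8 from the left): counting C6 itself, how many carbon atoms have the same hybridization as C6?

4

C6 is sp2 (one π bond).
C1: sp3
C2: sp3
C3: sp3
C4: sp2 ✓
C5: sp2 ✓
C6: sp2 ✓
C7: sp
C8: sp2 ✓
4 carbons are sp2.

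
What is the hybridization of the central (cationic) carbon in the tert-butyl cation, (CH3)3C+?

Three σ bonds and an empty p orbital; no lone pair → steric number 3 → sp2 and planar.

sp^2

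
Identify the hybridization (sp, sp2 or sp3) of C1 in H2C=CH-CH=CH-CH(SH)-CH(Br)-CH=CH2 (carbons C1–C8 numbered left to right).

C1: 3 σ bonds, plus one π bond — 3 electron domains, sp2.

sp^2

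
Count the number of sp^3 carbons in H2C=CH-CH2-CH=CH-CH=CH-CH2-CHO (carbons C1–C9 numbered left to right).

C1: sp2
C2: sp2
C3: sp3 ✓
C4: sp2
C5: sp2
C6: sp2
C7: sp2
C8: sp3 ✓
C9: sp2
C3, C8 → 2 sp3 carbons.

2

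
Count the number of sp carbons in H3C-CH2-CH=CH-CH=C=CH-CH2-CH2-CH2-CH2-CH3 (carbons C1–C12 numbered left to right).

1

C1: sp3
C2: sp3
C3: sp2
C4: sp2
C5: sp2
C6: sp ✓
C7: sp2
C8: sp3
C9: sp3
C10: sp3
C11: sp3
C12: sp3
C6 → 1 sp carbon.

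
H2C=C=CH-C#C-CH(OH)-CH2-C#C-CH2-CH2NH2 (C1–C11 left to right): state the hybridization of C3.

C3 is sp2: 3 σ bonds, plus one π bond, 3 electron-density regions.

sp2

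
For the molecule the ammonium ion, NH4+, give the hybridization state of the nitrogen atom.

sp³

Four σ bonds, no lone pair → sp3, tetrahedral.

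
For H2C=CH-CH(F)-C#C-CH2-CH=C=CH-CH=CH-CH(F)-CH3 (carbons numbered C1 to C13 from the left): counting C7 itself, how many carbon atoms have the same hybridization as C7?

C7 is sp2 (one π bond).
C1: sp2 ✓
C2: sp2 ✓
C3: sp3
C4: sp
C5: sp
C6: sp3
C7: sp2 ✓
C8: sp
C9: sp2 ✓
C10: sp2 ✓
C11: sp2 ✓
C12: sp3
C13: sp3
6 carbons are sp2.

6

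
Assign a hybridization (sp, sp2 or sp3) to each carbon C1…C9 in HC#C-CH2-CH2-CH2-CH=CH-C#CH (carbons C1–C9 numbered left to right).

C1 sp, C2 sp, C3 sp3, C4 sp3, C5 sp3, C6 sp2, C7 sp2, C8 sp, C9 sp

C1 — 2 σ bonds, plus two π bonds. Steric number 2, so sp.
C2 has 2 σ bonds, plus two π bonds: steric number 2 → sp.
C3 is sp3: 4 σ bonds, 4 electron-density regions.
C4 carries 4 σ bonds, giving a steric number of 4, so it is sp3.
C5: 4 σ bonds — 4 electron domains, sp3.
C6 is sp2: 3 σ bonds, plus one π bond, 3 electron-density regions.
C7 is sp2: 3 σ bonds, plus one π bond, 3 electron-density regions.
C8 has 2 σ bonds, plus two π bonds: steric number 2 → sp.
C9 has 2 σ bonds, plus two π bonds: steric number 2 → sp.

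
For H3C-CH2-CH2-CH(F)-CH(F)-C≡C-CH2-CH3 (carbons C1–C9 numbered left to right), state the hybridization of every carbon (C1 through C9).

C1 sp3, C2 sp3, C3 sp3, C4 sp3, C5 sp3, C6 sp, C7 sp, C8 sp3, C9 sp3

C1 carries 4 σ bonds, giving a steric number of 4, so it is sp3.
C2 is sp3: 4 σ bonds, 4 electron-density regions.
C3 carries 4 σ bonds, giving a steric number of 4, so it is sp3.
C4 — 4 σ bonds. Steric number 4, so sp3.
C5: 4 σ bonds; 4 regions of electron density → sp3.
C6 is sp: 2 σ bonds, plus two π bonds, 2 electron-density regions.
C7: 2 σ bonds, plus two π bonds — 2 electron domains, sp.
C8 is sp3: 4 σ bonds, 4 electron-density regions.
C9 (4 σ bonds) has steric number 4: sp3.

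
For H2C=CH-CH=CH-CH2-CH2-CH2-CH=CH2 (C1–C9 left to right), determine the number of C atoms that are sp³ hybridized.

C1: sp2
C2: sp2
C3: sp2
C4: sp2
C5: sp3 ✓
C6: sp3 ✓
C7: sp3 ✓
C8: sp2
C9: sp2
C5, C6, C7 → 3 sp3 carbons.

3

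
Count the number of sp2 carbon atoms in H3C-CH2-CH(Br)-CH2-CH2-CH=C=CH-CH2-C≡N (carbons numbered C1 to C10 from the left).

C1: sp3
C2: sp3
C3: sp3
C4: sp3
C5: sp3
C6: sp2 ✓
C7: sp
C8: sp2 ✓
C9: sp3
C10: sp
C6, C8 → 2 sp2 carbons.

2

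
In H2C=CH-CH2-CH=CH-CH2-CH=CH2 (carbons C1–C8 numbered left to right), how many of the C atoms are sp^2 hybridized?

C1: sp2 ✓
C2: sp2 ✓
C3: sp3
C4: sp2 ✓
C5: sp2 ✓
C6: sp3
C7: sp2 ✓
C8: sp2 ✓
C1, C2, C4, C5, C7, C8 → 6 sp2 carbons.

6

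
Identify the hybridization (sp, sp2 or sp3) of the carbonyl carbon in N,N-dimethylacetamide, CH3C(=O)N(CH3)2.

The carbonyl carbon has 3 σ bonds, plus one π bond: steric number 3 → sp2.

sp2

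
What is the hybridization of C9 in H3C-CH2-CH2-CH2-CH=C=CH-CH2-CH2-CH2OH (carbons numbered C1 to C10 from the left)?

C9: 4 σ bonds — 4 electron domains, sp3.

sp^3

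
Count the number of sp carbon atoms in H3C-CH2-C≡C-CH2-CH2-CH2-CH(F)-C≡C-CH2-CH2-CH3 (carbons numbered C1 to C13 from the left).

C1: sp3
C2: sp3
C3: sp ✓
C4: sp ✓
C5: sp3
C6: sp3
C7: sp3
C8: sp3
C9: sp ✓
C10: sp ✓
C11: sp3
C12: sp3
C13: sp3
C3, C4, C9, C10 → 4 sp carbons.

4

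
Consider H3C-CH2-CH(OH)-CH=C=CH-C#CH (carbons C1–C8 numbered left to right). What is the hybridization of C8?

C8 carries 2 σ bonds, plus two π bonds, giving a steric number of 2, so it is sp.

sp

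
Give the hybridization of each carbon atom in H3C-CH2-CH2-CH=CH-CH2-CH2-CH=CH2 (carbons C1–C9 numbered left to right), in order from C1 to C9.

C1 sp3, C2 sp3, C3 sp3, C4 sp2, C5 sp2, C6 sp3, C7 sp3, C8 sp2, C9 sp2

C1: 4 σ bonds; 4 regions of electron density → sp3.
C2 is sp3: 4 σ bonds, 4 electron-density regions.
C3: 4 σ bonds — 4 electron domains, sp3.
C4: 3 σ bonds, plus one π bond — 3 electron domains, sp2.
C5: 3 σ bonds, plus one π bond; 3 regions of electron density → sp2.
C6: 4 σ bonds — 4 electron domains, sp3.
C7 is sp3: 4 σ bonds, 4 electron-density regions.
C8 is sp2: 3 σ bonds, plus one π bond, 3 electron-density regions.
C9: 3 σ bonds, plus one π bond — 3 electron domains, sp2.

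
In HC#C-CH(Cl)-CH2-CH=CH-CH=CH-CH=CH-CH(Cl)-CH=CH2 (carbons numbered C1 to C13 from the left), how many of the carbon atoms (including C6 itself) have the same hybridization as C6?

8

C6 is sp2 (one π bond).
C1: sp
C2: sp
C3: sp3
C4: sp3
C5: sp2 ✓
C6: sp2 ✓
C7: sp2 ✓
C8: sp2 ✓
C9: sp2 ✓
C10: sp2 ✓
C11: sp3
C12: sp2 ✓
C13: sp2 ✓
8 carbons are sp2.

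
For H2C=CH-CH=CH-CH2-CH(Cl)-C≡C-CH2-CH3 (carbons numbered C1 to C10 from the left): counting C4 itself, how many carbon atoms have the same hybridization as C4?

4

C4 is sp2 (one π bond).
C1: sp2 ✓
C2: sp2 ✓
C3: sp2 ✓
C4: sp2 ✓
C5: sp3
C6: sp3
C7: sp
C8: sp
C9: sp3
C10: sp3
4 carbons are sp2.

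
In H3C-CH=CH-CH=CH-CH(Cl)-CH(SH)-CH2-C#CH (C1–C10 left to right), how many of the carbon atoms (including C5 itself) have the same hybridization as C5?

4

C5 is sp2 (one π bond).
C1: sp3
C2: sp2 ✓
C3: sp2 ✓
C4: sp2 ✓
C5: sp2 ✓
C6: sp3
C7: sp3
C8: sp3
C9: sp
C10: sp
4 carbons are sp2.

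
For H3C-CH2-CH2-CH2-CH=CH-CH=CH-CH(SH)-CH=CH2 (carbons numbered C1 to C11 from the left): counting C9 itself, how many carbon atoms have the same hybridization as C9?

5

C9 is sp3 (only σ bonds).
C1: sp3 ✓
C2: sp3 ✓
C3: sp3 ✓
C4: sp3 ✓
C5: sp2
C6: sp2
C7: sp2
C8: sp2
C9: sp3 ✓
C10: sp2
C11: sp2
5 carbons are sp3.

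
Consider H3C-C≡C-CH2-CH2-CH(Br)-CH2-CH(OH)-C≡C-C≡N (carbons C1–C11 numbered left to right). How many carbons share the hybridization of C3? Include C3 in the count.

5

C3 is sp (two π bonds).
C1: sp3
C2: sp ✓
C3: sp ✓
C4: sp3
C5: sp3
C6: sp3
C7: sp3
C8: sp3
C9: sp ✓
C10: sp ✓
C11: sp ✓
5 carbons are sp.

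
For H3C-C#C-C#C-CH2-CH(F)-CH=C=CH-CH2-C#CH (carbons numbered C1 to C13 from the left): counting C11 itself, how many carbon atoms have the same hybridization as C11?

4

C11 is sp3 (only σ bonds).
C1: sp3 ✓
C2: sp
C3: sp
C4: sp
C5: sp
C6: sp3 ✓
C7: sp3 ✓
C8: sp2
C9: sp
C10: sp2
C11: sp3 ✓
C12: sp
C13: sp
4 carbons are sp3.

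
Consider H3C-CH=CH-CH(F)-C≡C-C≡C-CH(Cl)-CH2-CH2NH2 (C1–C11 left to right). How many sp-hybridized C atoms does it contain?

C1: sp3
C2: sp2
C3: sp2
C4: sp3
C5: sp ✓
C6: sp ✓
C7: sp ✓
C8: sp ✓
C9: sp3
C10: sp3
C11: sp3
C5, C6, C7, C8 → 4 sp carbons.

4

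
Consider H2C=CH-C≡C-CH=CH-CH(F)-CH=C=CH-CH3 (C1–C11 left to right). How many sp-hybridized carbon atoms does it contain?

C1: sp2
C2: sp2
C3: sp ✓
C4: sp ✓
C5: sp2
C6: sp2
C7: sp3
C8: sp2
C9: sp ✓
C10: sp2
C11: sp3
C3, C4, C9 → 3 sp carbons.

3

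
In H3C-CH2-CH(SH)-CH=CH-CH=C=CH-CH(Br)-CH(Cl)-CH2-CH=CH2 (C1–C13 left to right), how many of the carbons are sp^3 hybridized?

C1: sp3 ✓
C2: sp3 ✓
C3: sp3 ✓
C4: sp2
C5: sp2
C6: sp2
C7: sp
C8: sp2
C9: sp3 ✓
C10: sp3 ✓
C11: sp3 ✓
C12: sp2
C13: sp2
C1, C2, C3, C9, C10, C11 → 6 sp3 carbons.

6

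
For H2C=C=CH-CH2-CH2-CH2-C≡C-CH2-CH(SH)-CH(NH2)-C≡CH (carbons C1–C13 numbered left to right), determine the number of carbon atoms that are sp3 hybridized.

C1: sp2
C2: sp
C3: sp2
C4: sp3 ✓
C5: sp3 ✓
C6: sp3 ✓
C7: sp
C8: sp
C9: sp3 ✓
C10: sp3 ✓
C11: sp3 ✓
C12: sp
C13: sp
C4, C5, C6, C9, C10, C11 → 6 sp3 carbons.

6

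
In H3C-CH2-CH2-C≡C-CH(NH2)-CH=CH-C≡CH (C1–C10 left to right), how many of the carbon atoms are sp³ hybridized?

C1: sp3 ✓
C2: sp3 ✓
C3: sp3 ✓
C4: sp
C5: sp
C6: sp3 ✓
C7: sp2
C8: sp2
C9: sp
C10: sp
C1, C2, C3, C6 → 4 sp3 carbons.

4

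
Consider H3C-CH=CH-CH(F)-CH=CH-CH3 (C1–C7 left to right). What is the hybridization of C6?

C6: 3 σ bonds, plus one π bond — 3 electron domains, sp2.

sp^2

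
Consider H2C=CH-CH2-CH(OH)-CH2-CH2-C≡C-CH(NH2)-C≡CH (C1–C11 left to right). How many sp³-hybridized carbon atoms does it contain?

C1: sp2
C2: sp2
C3: sp3 ✓
C4: sp3 ✓
C5: sp3 ✓
C6: sp3 ✓
C7: sp
C8: sp
C9: sp3 ✓
C10: sp
C11: sp
C3, C4, C5, C6, C9 → 5 sp3 carbons.

5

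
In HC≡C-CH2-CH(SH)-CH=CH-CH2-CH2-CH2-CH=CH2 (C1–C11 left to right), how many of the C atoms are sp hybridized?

C1: sp ✓
C2: sp ✓
C3: sp3
C4: sp3
C5: sp2
C6: sp2
C7: sp3
C8: sp3
C9: sp3
C10: sp2
C11: sp2
C1, C2 → 2 sp carbons.

2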